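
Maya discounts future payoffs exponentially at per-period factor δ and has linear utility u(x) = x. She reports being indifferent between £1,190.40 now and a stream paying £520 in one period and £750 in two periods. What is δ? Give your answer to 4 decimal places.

δ ≈ 0.9600

Present value of the stream is 520·δ + 750·δ². Indifference gives 520δ + 750δ² = 1190.40.
That is, 750δ² + 520δ − 1190.40 = 0, a quadratic in δ.
δ = (−520 + √(520² + 4·750·1190.40)) / (2·750) = (−520 + √3841600.00) / 1500 ≈ 0.9600.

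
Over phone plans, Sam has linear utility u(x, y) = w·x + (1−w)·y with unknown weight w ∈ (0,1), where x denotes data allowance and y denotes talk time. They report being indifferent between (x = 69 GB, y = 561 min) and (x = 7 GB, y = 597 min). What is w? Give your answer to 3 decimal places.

u(69,561) = u(7,597) means w·69 + (1−w)·561 = w·7 + (1−w)·597.
Rearranging, 62·w − 36·(1−w) = 0.
Hence w = 36/(62+36) = 36/98 = 0.367.

w = 0.367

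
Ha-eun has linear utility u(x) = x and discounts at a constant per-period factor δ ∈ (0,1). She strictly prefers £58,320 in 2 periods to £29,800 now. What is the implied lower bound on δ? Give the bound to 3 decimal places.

Under u(x) = x this choice says 29800 < δ^2·58320.
So δ^2 > 29800/58320 = 0.51097; taking the square root of both positive sides preserves the inequality.
δ > 0.51097^(1/2) = 0.715.

δ > 0.715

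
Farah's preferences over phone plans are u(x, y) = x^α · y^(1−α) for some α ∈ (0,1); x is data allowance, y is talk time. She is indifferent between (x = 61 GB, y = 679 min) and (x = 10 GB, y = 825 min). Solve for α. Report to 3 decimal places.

The Cobb–Douglas utilities coincide, so 61^α·679^(1−α) = 10^α·825^(1−α).
Taking logs: α·ln 61 + (1−α)·ln 679 = α·ln 10 + (1−α)·ln 825, i.e. α·1.808289 = (1−α)·0.194762.
With A = 1.808289 and B = 0.194762: α·A = (1−α)·B, so α = B/(A+B) = 0.194762/2.003051 ≈ 0.097.

α ≈ 0.097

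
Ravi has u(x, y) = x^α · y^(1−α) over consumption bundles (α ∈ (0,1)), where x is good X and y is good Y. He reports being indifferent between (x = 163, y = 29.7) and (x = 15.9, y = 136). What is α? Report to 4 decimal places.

The Cobb–Douglas utilities coincide, so 163^α·29.7^(1−α) = 15.9^α·136^(1−α).
Taking logs: α·ln 163 + (1−α)·ln 29.7 = α·ln 15.9 + (1−α)·ln 136, i.e. α·2.3274311 = (1−α)·1.5215078.
So α/(1−α) = (1.5215078)/(2.3274311) = 0.6537284, and α = 0.6537284/1.6537284 ≈ 0.3953.

α ≈ 0.3953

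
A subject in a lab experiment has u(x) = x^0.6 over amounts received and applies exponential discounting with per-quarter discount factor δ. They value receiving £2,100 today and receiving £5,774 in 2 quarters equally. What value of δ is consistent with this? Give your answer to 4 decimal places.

Equating discounted utilities: u(2100) = δ^2·u(5774) ⇒ δ^2 = u(2100)/u(5774).
With u(x) = x^0.6: δ^2 = 2100^0.6/5774^0.6 = (2100/5774)^0.6 = 0.54506.
Hence δ = (0.54506)^(1/2) = 0.738283.

δ ≈ 0.7383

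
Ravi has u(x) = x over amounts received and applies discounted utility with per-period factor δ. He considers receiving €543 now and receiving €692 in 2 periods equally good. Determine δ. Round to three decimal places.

Equating discounted utilities: u(543) = δ^2·u(692) ⇒ δ^2 = u(543)/u(692).
With u(x) = x: δ^2 = 543/692 = 0.78468.
So δ = 0.78468^(1/2) ≈ 0.886.

δ ≈ 0.886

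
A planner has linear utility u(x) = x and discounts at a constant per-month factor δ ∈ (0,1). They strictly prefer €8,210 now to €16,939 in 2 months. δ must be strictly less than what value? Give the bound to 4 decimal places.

δ < 0.6962

Under u(x) = x this choice says 8210 > δ^2·16939.
Hence δ^2 < 8210/16939 = 0.48468, and x ↦ x^(1/2) is increasing on (0,∞).
δ < (8210/16939)^(1/2) ≈ 0.6962.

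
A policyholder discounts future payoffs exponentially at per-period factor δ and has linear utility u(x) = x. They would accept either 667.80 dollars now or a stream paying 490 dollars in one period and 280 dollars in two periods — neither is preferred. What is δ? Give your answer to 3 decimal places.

δ ≈ 0.900

Equating present values: 667.80 = 490δ + 280δ².
Rearranged: 280δ² + 490δ − 667.80 = 0.
By the quadratic formula (taking the positive root), δ = (−490 + √988036.00) / 560 ≈ 0.900.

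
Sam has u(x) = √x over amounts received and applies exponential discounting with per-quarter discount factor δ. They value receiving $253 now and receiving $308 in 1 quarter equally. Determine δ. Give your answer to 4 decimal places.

Equating discounted utilities: u(253) = δ·u(308) ⇒ δ = u(253)/u(308).
With u(x) = √x: δ = √253/√308 = √(253/308) = 0.90633.

δ ≈ 0.9063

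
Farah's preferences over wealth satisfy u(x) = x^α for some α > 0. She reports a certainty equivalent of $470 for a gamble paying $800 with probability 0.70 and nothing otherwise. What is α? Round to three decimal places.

EU(lottery) = 0.70·800^α + 0.30·0 = 0.70·800^α.
Indifference: 470^α = 0.70·800^α, so (470/800)^α = 0.70.
α = ln(0.70) / ln(470/800) = -0.356675/-0.531879 ≈ 0.671.

α ≈ 0.671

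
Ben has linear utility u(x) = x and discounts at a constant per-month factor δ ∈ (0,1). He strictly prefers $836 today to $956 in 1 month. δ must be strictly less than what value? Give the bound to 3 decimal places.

Comparing present values: 836 > δ·956.
So δ < 836/956 = 0.87448.

δ < 0.874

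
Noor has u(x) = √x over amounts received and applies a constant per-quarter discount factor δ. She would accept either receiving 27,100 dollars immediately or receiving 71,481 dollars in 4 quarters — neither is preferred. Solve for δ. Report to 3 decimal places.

The payoff in 4 quarters is discounted by δ^4, so u(27100) = δ^4·u(71481) and δ^4 = u(27100)/u(71481).
With u(x) = √x: δ^4 = √27100/√71481 = √(27100/71481) = 0.61573.
Hence δ = (0.61573)^(1/4) = 0.88582.

δ ≈ 0.886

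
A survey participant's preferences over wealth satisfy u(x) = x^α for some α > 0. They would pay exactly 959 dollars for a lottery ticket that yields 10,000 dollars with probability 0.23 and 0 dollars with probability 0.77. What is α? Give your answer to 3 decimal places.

α ≈ 0.627

The lottery's expected utility is 0.23·u(10000) + 0.77·u(0) = 0.23·10000^α (since u(0) = 0 for α > 0).
Equating: 959^α = 0.23·10000^α, i.e. 0.0959^α = 0.23.
α = ln(0.23) / ln(959/10000) = -1.469676/-2.344449 ≈ 0.627.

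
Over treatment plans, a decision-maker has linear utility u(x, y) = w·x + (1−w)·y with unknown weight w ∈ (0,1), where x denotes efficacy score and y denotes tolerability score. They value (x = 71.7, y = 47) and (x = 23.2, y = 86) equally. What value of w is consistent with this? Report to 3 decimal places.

Indifference: w·71.7 + (1−w)·47 = w·23.2 + (1−w)·86.
w·(71.7−23.2) = (1−w)·(86−47), i.e. w·48.5 = (1−w)·39.
So w/(1−w) = 39/48.5 = 0.8041, giving w = 39/(48.5+39) = 0.446.

w = 0.446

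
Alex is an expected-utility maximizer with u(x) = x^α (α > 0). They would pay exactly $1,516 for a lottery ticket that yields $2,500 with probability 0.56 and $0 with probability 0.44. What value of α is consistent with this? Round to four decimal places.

α ≈ 1.1591

EU(lottery) = 0.56·2500^α + 0.44·0 = 0.56·2500^α.
Equating: 1516^α = 0.56·2500^α, i.e. 0.6064^α = 0.56.
Taking logs: α·ln(1516/2500) = ln(0.56), so α = -0.5798185 / -0.5002154 ≈ 1.1591.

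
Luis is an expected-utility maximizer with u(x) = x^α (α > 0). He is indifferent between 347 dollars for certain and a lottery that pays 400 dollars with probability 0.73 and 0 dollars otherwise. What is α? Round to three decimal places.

Since u(0) = 0, the lottery's EU is 0.73·400^α.
Indifference: 347^α = 0.73·400^α, so (347/400)^α = 0.73.
α = ln(0.73) / ln(347/400) = -0.314711/-0.142140 ≈ 2.214.

α ≈ 2.214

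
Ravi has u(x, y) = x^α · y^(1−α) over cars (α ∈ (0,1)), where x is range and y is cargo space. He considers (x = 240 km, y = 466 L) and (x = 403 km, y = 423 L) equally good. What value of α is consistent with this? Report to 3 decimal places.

α ≈ 0.157

Indifference: 240^α · 466^(1−α) = 403^α · 423^(1−α).
(240/403)^α = (423/466)^(1−α); take logs: α·ln(240/403) = (1−α)·ln(423/466), i.e. α·-0.518298 = (1−α)·-0.096813.
With A = -0.518298 and B = -0.096813: α·A = (1−α)·B, so α = B/(A+B) = -0.096813/-0.615111 ≈ 0.157.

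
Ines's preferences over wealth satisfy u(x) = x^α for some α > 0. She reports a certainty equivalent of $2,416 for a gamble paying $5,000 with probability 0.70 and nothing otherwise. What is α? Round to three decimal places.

α ≈ 0.490

EU(lottery) = 0.70·5000^α + 0.30·0 = 0.70·5000^α.
Equating: 2416^α = 0.70·5000^α, i.e. 0.4832^α = 0.70.
Take logs: α = ln 0.70 / ln(2416/5000) ≈ 0.49039.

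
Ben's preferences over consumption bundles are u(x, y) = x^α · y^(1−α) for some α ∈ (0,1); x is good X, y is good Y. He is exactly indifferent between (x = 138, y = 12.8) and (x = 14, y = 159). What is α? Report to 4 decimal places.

α ≈ 0.5241

Indifference: 138^α · 12.8^(1−α) = 14^α · 159^(1−α).
Taking logs: α·ln 138 + (1−α)·ln 12.8 = α·ln 14 + (1−α)·ln 159, i.e. α·2.2881964 = (1−α)·2.5194590.
Thus α·(4.8076554) = 2.5194590, so α = 2.5194590/4.8076554 ≈ 0.5241.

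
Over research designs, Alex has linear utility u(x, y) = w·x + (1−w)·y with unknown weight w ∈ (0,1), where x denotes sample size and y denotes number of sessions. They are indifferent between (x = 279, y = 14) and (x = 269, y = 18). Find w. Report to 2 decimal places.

u(279,14) = u(269,18) means w·279 + (1−w)·14 = w·269 + (1−w)·18.
Collecting terms: w·10 = (1−w)·4.
So w/(1−w) = 4/10 = 0.4000, giving w = 4/(10+4) = 0.29.

w = 0.29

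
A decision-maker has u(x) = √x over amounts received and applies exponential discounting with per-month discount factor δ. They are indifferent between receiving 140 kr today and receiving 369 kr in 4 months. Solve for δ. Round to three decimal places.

Equating discounted utilities: u(140) = δ^4·u(369) ⇒ δ^4 = u(140)/u(369).
With u(x) = √x: δ^4 = √140/√369 = √(140/369) = 0.61596.
Taking the 4th root: δ = 0.61596^(1/4) ≈ 0.886.

δ ≈ 0.886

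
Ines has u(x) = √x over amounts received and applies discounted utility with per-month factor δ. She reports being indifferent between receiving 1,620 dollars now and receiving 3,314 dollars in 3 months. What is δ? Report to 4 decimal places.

δ ≈ 0.8876

The payoff in 3 months is discounted by δ^3, so u(1620) = δ^3·u(3314) and δ^3 = u(1620)/u(3314).
Since u(x) = √x, δ^3 = √(1620/3314) = 0.69917.
Taking the cube root: δ = 0.69917^(1/3) ≈ 0.8876.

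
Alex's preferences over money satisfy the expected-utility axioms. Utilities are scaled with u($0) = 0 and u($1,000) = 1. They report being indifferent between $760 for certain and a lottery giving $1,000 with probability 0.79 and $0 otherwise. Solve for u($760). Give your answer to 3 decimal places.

The indifference gives u($760) = 0.79·u($1,000) + 0.21·u($0) = 0.79·1 + 0.21·0 = 0.79.

0.790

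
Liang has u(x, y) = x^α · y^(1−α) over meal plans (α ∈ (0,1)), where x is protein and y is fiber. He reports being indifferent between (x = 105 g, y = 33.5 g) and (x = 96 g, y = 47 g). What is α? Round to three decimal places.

Indifference: 105^α · 33.5^(1−α) = 96^α · 47^(1−α).
Rearrange to (105/96)^α = (47/33.5)^(1−α) and take logs: α·0.089612 = (1−α)·0.338602.
Thus α·(0.428214) = 0.338602, so α = 0.338602/0.428214 ≈ 0.791.

α ≈ 0.791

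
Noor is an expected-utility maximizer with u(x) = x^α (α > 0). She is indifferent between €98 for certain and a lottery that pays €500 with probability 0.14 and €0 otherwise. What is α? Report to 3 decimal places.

EU(lottery) = 0.14·500^α + 0.86·0 = 0.14·500^α.
Equating: 98^α = 0.14·500^α, i.e. 0.1960^α = 0.14.
Taking logs: α·ln(98/500) = ln(0.14), so α = -1.966113 / -1.629641 ≈ 1.206.

α ≈ 1.206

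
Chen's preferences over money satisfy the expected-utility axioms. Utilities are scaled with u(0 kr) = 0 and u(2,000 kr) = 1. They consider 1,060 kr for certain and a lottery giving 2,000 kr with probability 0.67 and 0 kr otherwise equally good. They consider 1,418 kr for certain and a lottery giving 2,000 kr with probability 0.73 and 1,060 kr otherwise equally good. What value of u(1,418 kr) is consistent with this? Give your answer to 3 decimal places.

0.911

From the first indifference, u(1,060 kr) = 0.67·u(2,000 kr) + 0.33·u(0 kr) = 0.67·1 + 0.33·0 = 0.67.
Then u(1,418 kr) = 0.73·u(2,000 kr) + 0.27·u(1,060 kr) = 0.73·1.00 + 0.27·0.67 = 0.9109.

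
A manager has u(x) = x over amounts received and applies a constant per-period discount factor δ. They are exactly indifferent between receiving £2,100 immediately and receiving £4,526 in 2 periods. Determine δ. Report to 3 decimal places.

δ ≈ 0.681

The payoff in 2 periods is discounted by δ^2, so u(2100) = δ^2·u(4526) and δ^2 = u(2100)/u(4526).
With u(x) = x: δ^2 = 2100/4526 = 0.46399.
So δ = 0.46399^(1/2) ≈ 0.681.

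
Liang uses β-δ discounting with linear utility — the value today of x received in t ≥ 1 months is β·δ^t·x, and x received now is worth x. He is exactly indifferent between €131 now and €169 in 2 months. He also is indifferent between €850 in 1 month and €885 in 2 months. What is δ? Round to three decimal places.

δ ≈ 0.960

From the later pair, β·δ^1·850 = β·δ^2·885; dividing through, δ = 850/885 = 0.96045.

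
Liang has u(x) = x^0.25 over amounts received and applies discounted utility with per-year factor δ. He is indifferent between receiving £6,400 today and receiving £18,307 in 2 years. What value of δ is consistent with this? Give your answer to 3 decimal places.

δ ≈ 0.877

Equating discounted utilities: u(6400) = δ^2·u(18307) ⇒ δ^2 = u(6400)/u(18307).
Since u(x) = x^0.25, δ^2 = (6400/18307)^0.25 = 0.34959^0.25 = 0.76894.
Taking the square root: δ = 0.76894^(1/2) ≈ 0.877.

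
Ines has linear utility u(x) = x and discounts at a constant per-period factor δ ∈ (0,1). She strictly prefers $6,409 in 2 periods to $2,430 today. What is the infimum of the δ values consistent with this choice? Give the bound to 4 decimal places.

δ > 0.6158

The preference means 2430 < δ^2·6409.
Dividing by 6409: δ^2 > 0.37915. Both sides are positive, so the square root keeps the direction.
δ > (2430/6409)^(1/2) ≈ 0.6158.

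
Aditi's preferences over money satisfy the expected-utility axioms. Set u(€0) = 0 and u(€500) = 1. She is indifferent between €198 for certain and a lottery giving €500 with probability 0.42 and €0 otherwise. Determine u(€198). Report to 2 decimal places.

u(€198) equals the lottery's expected utility: 0.42·1 + 0.58·0 = 0.42.

0.42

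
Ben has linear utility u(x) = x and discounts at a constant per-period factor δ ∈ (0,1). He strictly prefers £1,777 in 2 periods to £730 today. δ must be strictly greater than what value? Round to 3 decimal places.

δ > 0.641

Comparing present values: 730 < δ^2·1777.
Hence δ^2 > 730/1777 = 0.41080, and x ↦ x^(1/2) is increasing on (0,∞).
δ > (730/1777)^(1/2) ≈ 0.641.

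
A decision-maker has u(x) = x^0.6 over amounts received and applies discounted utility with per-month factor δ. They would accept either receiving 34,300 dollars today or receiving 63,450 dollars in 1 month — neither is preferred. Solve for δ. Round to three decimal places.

Indifference means u(34300) = δ · u(63450), so δ = u(34300)/u(63450).
Since u(x) = x^0.6, δ = (34300/63450)^0.6 = 0.54058^0.6 = 0.69138.

δ ≈ 0.691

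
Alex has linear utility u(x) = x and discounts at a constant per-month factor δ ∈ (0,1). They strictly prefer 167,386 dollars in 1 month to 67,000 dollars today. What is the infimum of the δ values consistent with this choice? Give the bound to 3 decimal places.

δ > 0.400

Comparing present values: 67000 < δ·167386.
Dividing through by 167386 gives δ > 0.40027.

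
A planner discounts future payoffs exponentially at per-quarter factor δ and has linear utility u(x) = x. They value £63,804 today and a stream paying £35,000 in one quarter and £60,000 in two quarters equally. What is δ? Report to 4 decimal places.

δ ≈ 0.7800

Present value of the stream is 35000·δ + 60000·δ². Indifference gives 35000δ + 60000δ² = 63804.
Rearranged: 60000δ² + 35000δ − 63804 = 0.
By the quadratic formula (taking the positive root), δ = (−35000 + √16537960000.00) / 120000 ≈ 0.7800.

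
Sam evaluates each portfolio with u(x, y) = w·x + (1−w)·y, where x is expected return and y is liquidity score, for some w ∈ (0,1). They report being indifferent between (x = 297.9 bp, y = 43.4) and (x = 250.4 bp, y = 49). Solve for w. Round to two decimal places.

w = 0.11

u(297.9,43.4) = u(250.4,49) means w·297.9 + (1−w)·43.4 = w·250.4 + (1−w)·49.
w·(297.9−250.4) = (1−w)·(49−43.4), i.e. w·47.5 = (1−w)·5.6.
Hence w = 5.6/(47.5+5.6) = 5.6/53.1 = 0.11.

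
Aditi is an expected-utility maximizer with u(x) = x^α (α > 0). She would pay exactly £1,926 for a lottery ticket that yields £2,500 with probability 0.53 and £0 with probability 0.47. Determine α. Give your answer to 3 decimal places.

The lottery's expected utility is 0.53·u(2500) + 0.47·u(0) = 0.53·2500^α (since u(0) = 0 for α > 0).
Setting u(1926) equal to that: 1926^α = 0.53·2500^α ⇒ (1926/2500)^α = 0.53.
Taking logs: α·ln(1926/2500) = ln(0.53), so α = -0.634878 / -0.260845 ≈ 2.434.

α ≈ 2.434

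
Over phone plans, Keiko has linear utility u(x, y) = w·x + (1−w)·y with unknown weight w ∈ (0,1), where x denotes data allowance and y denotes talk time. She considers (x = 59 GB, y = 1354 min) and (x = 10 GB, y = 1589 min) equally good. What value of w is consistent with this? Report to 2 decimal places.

Equating utilities: w·59 + (1−w)·1354 = w·10 + (1−w)·1589.
w·(59−10) = (1−w)·(1589−1354), i.e. w·49 = (1−w)·235.
So w/(1−w) = 235/49 = 4.7959, giving w = 235/(49+235) = 0.83.

w = 0.83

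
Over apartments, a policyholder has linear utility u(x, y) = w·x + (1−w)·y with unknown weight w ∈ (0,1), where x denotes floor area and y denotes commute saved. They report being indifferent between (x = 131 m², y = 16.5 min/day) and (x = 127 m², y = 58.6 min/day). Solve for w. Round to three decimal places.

u(131,16.5) = u(127,58.6) means w·131 + (1−w)·16.5 = w·127 + (1−w)·58.6.
w·(131−127) = (1−w)·(58.6−16.5), i.e. w·4 = (1−w)·42.1.
So w/(1−w) = 42.1/4 = 10.5250, giving w = 42.1/(4+42.1) = 0.913.

w = 0.913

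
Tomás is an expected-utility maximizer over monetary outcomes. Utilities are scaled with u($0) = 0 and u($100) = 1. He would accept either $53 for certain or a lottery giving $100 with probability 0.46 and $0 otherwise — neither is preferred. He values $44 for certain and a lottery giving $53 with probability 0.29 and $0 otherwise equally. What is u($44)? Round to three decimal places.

From the first indifference, u($53) = 0.46·u($100) + 0.54·u($0) = 0.46·1 + 0.54·0 = 0.46.
The second indifference gives u($44) = 0.29·u($53) + 0.71·u($0) = 0.29·0.46 + 0.71·0.00 = 0.1334.

0.133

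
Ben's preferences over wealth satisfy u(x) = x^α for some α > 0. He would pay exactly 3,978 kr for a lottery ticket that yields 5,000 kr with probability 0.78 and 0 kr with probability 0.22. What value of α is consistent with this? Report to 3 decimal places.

EU(lottery) = 0.78·5000^α + 0.22·0 = 0.78·5000^α.
Setting u(3978) equal to that: 3978^α = 0.78·5000^α ⇒ (3978/5000)^α = 0.78.
Take logs: α = ln 0.78 / ln(3978/5000) ≈ 1.08660.

α ≈ 1.087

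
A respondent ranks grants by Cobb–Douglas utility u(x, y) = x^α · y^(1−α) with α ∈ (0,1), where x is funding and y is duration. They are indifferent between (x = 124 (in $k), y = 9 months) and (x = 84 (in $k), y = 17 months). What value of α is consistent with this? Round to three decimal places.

α ≈ 0.620

Set the two utilities equal: 124^α·9^(1−α) = 84^α·17^(1−α).
(124/84)^α = (17/9)^(1−α); take logs: α·ln(124/84) = (1−α)·ln(17/9), i.e. α·0.389465 = (1−α)·0.635989.
Thus α·(1.025454) = 0.635989, so α = 0.635989/1.025454 ≈ 0.620.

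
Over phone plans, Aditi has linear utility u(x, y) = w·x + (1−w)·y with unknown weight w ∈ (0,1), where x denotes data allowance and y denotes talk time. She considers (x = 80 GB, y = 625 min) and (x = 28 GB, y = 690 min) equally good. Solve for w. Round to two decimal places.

Indifference: w·80 + (1−w)·625 = w·28 + (1−w)·690.
Rearranging, 52·w − 65·(1−w) = 0.
The marginal rate of substitution is 65/52, so w = 65/(52+65) = 0.56.

w = 0.56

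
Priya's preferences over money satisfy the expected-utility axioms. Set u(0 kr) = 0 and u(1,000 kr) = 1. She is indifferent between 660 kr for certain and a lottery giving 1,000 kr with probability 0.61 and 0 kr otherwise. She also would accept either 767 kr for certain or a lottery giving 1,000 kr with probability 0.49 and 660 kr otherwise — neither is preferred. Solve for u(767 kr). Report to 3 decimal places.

0.801

The first gamble pins u(660 kr): it must equal 0.61·1 + 0.39·0 = 0.61.
The second indifference gives u(767 kr) = 0.49·u(1,000 kr) + 0.51·u(660 kr) = 0.49·1.00 + 0.51·0.61 = 0.8011.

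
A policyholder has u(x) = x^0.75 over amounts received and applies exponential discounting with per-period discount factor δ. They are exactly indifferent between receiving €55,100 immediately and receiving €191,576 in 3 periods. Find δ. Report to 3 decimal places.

δ ≈ 0.732

The payoff in 3 periods is discounted by δ^3, so u(55100) = δ^3·u(191576) and δ^3 = u(55100)/u(191576).
Since u(x) = x^0.75, δ^3 = (55100/191576)^0.75 = 0.28761^0.75 = 0.39274.
Hence δ = (0.39274)^(1/3) = 0.73232.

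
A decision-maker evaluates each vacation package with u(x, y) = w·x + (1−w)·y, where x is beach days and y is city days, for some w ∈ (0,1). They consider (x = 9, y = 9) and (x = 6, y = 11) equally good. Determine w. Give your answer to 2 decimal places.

u(9,9) = u(6,11) means w·9 + (1−w)·9 = w·6 + (1−w)·11.
Rearranging, 3·w − 2·(1−w) = 0.
So w/(1−w) = 2/3 = 0.6667, giving w = 2/(3+2) = 0.40.

w = 0.40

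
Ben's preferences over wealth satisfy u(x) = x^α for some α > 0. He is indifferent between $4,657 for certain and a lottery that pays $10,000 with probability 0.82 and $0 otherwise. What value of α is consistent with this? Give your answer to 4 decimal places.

α ≈ 0.2597

Since u(0) = 0, the lottery's EU is 0.82·10000^α.
Indifference: 4657^α = 0.82·10000^α, so (4657/10000)^α = 0.82.
Taking logs: α·ln(4657/10000) = ln(0.82), so α = -0.1984509 / -0.7642136 ≈ 0.2597.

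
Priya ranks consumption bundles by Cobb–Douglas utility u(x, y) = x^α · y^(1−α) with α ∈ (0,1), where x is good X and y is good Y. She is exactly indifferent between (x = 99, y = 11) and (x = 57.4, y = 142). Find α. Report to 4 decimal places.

Set the two utilities equal: 99^α·11^(1−α) = 57.4^α·142^(1−α).
Rearrange to (99/57.4)^α = (142/11)^(1−α) and take logs: α·0.5450755 = (1−α)·2.5579318.
Thus α·(3.1030073) = 2.5579318, so α = 2.5579318/3.1030073 ≈ 0.8243.

α ≈ 0.8243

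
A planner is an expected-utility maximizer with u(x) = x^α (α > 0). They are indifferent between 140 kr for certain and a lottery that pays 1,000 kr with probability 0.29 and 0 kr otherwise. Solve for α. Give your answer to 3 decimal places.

α ≈ 0.630

The lottery's expected utility is 0.29·u(1000) + 0.71·u(0) = 0.29·1000^α (since u(0) = 0 for α > 0).
Equating: 140^α = 0.29·1000^α, i.e. 0.1400^α = 0.29.
Taking logs: α·ln(140/1000) = ln(0.29), so α = -1.237874 / -1.966113 ≈ 0.630.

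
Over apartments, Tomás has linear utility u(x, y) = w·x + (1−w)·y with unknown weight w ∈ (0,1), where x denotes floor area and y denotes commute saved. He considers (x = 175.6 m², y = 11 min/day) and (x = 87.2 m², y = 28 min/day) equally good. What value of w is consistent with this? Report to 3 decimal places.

w = 0.161

u(175.6,11) = u(87.2,28) means w·175.6 + (1−w)·11 = w·87.2 + (1−w)·28.
w·(175.6−87.2) = (1−w)·(28−11), i.e. w·88.4 = (1−w)·17.
The marginal rate of substitution is 17/88.4, so w = 17/(88.4+17) = 0.161.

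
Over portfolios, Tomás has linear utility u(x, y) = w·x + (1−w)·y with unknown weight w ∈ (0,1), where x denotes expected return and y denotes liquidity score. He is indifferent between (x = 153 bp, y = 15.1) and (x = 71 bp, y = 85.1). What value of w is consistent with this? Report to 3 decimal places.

Indifference: w·153 + (1−w)·15.1 = w·71 + (1−w)·85.1.
Rearranging, 82·w − 70·(1−w) = 0.
The marginal rate of substitution is 70/82, so w = 70/(82+70) = 0.461.

w = 0.461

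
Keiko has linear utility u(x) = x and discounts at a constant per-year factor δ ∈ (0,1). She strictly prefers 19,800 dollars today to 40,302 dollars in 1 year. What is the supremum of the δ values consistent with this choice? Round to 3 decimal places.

Comparing present values: 19800 > δ·40302.
So δ < 19800/40302 = 0.49129.

δ < 0.491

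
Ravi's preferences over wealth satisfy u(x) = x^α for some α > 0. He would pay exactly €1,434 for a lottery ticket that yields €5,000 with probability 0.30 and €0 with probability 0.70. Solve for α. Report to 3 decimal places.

α ≈ 0.964

EU(lottery) = 0.30·5000^α + 0.70·0 = 0.30·5000^α.
Equating: 1434^α = 0.30·5000^α, i.e. 0.2868^α = 0.30.
Taking logs: α·ln(1434/5000) = ln(0.30), so α = -1.203973 / -1.248970 ≈ 0.964.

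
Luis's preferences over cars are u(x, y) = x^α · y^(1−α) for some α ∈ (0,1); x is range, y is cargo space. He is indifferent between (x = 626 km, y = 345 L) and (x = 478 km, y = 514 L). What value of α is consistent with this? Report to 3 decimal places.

α ≈ 0.596

The Cobb–Douglas utilities coincide, so 626^α·345^(1−α) = 478^α·514^(1−α).
Rearrange to (626/478)^α = (514/345)^(1−α) and take logs: α·0.269740 = (1−α)·0.398679.
With A = 0.269740 and B = 0.398679: α·A = (1−α)·B, so α = B/(A+B) = 0.398679/0.668419 ≈ 0.596.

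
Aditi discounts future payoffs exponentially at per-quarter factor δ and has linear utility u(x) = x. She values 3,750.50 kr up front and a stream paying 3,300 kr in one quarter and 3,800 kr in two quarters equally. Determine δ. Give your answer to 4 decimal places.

Equating present values: 3750.50 = 3300δ + 3800δ².
So 3800δ² + 3300δ − 3750.50 = 0.
δ = (−3300 + √(3300² + 4·3800·3750.50)) / (2·3800) = (−3300 + √67897600.00) / 7600 ≈ 0.6500.

δ ≈ 0.6500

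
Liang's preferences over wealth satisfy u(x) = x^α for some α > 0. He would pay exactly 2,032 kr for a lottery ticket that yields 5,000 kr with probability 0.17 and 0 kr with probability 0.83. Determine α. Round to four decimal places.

α ≈ 1.9679

EU(lottery) = 0.17·5000^α + 0.83·0 = 0.17·5000^α.
Equating: 2032^α = 0.17·5000^α, i.e. 0.4064^α = 0.17.
α = ln(0.17) / ln(2032/5000) = -1.7719568/-0.9004174 ≈ 1.9679.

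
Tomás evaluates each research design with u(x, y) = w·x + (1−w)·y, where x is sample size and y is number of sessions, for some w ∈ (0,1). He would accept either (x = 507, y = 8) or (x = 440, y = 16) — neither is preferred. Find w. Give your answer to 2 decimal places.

Indifference: w·507 + (1−w)·8 = w·440 + (1−w)·16.
w·(507−440) = (1−w)·(16−8), i.e. w·67 = (1−w)·8.
The marginal rate of substitution is 8/67, so w = 8/(67+8) = 0.11.

w = 0.11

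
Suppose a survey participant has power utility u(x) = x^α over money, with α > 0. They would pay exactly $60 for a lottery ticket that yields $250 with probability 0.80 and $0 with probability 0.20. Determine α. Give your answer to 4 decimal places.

Since u(0) = 0, the lottery's EU is 0.80·250^α.
Indifference: 60^α = 0.80·250^α, so (60/250)^α = 0.80.
Take logs: α = ln 0.80 / ln(60/250) ≈ 0.156360.

α ≈ 0.1564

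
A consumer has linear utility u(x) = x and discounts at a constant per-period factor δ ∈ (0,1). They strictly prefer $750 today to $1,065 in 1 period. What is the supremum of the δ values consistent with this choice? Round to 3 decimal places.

δ < 0.704

The preference means 750 > δ·1065.
So δ < 750/1065 = 0.70423.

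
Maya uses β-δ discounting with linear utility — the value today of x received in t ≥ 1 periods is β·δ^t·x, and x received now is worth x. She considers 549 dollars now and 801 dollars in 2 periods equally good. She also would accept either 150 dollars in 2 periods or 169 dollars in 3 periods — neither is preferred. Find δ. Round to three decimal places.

The second indifference involves only future payoffs, so β cancels: β·δ^2·150 = β·δ^3·169, giving δ = 150/169 = 0.88757.

δ ≈ 0.888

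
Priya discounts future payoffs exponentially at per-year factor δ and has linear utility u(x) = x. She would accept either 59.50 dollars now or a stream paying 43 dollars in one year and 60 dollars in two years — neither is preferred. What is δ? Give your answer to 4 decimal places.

Equating present values: 59.50 = 43δ + 60δ².
Rearranged: 60δ² + 43δ − 59.50 = 0.
The positive root is δ = [−43 + √(43² + 4·60·59.50)] / (2·60) = (−43 + 127.000)/120 ≈ 0.7000.

δ ≈ 0.7000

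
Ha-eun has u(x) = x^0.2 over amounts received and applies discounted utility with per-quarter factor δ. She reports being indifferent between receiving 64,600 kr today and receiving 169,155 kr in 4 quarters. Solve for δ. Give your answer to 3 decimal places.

The payoff in 4 quarters is discounted by δ^4, so u(64600) = δ^4·u(169155) and δ^4 = u(64600)/u(169155).
Since u(x) = x^0.2, δ^4 = (64600/169155)^0.2 = 0.38190^0.2 = 0.82488.
Taking the 4th root: δ = 0.82488^(1/4) ≈ 0.953.

δ ≈ 0.953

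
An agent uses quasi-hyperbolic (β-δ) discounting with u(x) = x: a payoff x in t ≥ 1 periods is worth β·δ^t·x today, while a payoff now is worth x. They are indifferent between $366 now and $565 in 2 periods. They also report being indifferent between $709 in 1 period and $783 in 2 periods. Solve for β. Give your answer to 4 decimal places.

β ≈ 0.7901

From the later pair, β·δ^1·709 = β·δ^2·783; dividing through, δ = 709/783 = 0.90549.
Now use the now-vs-future pair: 366 = β·δ^2·565 gives β = 366/(0.81992·565) ≈ 0.7901.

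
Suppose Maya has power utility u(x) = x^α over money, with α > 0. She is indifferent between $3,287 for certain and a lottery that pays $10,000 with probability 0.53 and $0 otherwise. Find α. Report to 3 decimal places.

The lottery's expected utility is 0.53·u(10000) + 0.47·u(0) = 0.53·10000^α (since u(0) = 0 for α > 0).
Indifference: 3287^α = 0.53·10000^α, so (3287/10000)^α = 0.53.
α = ln(0.53) / ln(3287/10000) = -0.634878/-1.112610 ≈ 0.571.

α ≈ 0.571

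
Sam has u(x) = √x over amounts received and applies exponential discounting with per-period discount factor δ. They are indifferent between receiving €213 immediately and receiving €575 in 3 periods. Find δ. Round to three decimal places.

Equating discounted utilities: u(213) = δ^3·u(575) ⇒ δ^3 = u(213)/u(575).
Since u(x) = √x, δ^3 = √(213/575) = 0.60863.
So δ = 0.60863^(1/3) ≈ 0.847.

δ ≈ 0.847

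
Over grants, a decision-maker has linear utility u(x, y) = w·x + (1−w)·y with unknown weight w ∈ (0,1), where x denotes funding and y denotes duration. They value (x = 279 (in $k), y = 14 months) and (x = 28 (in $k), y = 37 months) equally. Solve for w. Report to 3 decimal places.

u(279,14) = u(28,37) means w·279 + (1−w)·14 = w·28 + (1−w)·37.
w·(279−28) = (1−w)·(37−14), i.e. w·251 = (1−w)·23.
The marginal rate of substitution is 23/251, so w = 23/(251+23) = 0.084.

w = 0.084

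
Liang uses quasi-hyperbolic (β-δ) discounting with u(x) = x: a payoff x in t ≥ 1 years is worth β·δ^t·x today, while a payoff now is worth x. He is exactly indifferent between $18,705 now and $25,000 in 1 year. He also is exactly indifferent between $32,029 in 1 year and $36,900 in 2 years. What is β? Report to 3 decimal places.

β ≈ 0.862

Both payoffs in the second observation are in the future, so β drops out: δ^1·32029 = δ^2·36900 ⇒ δ = 32029/36900 = 0.86799.
Now use the now-vs-future pair: 18705 = β·δ·25000 gives β = 18705/(0.86799·25000) ≈ 0.862.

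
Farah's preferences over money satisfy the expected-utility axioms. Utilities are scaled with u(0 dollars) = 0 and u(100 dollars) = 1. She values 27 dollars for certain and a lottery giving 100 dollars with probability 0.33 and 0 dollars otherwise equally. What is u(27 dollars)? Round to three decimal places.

0.330

The indifference gives u(27 dollars) = 0.33·u(100 dollars) + 0.67·u(0 dollars) = 0.33·1 + 0.67·0 = 0.33.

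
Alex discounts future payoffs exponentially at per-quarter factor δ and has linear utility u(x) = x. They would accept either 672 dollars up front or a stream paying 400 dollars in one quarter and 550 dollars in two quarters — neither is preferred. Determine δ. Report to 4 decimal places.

The stream is worth 400δ + 550δ² today, so 400δ + 550δ² = 672.
That is, 550δ² + 400δ − 672 = 0, a quadratic in δ.
The positive root is δ = [−400 + √(400² + 4·550·672)] / (2·550) = (−400 + 1280.000)/1100 ≈ 0.8000.

δ ≈ 0.8000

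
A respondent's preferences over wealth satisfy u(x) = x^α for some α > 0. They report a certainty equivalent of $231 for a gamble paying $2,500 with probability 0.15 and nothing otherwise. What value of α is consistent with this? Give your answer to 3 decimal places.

α ≈ 0.797

EU(lottery) = 0.15·2500^α + 0.85·0 = 0.15·2500^α.
Indifference: 231^α = 0.15·2500^α, so (231/2500)^α = 0.15.
Taking logs: α·ln(231/2500) = ln(0.15), so α = -1.897120 / -2.381628 ≈ 0.797.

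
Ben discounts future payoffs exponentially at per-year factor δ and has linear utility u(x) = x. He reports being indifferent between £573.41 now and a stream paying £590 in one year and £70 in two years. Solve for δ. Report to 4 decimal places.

The stream is worth 590δ + 70δ² today, so 590δ + 70δ² = 573.41.
So 70δ² + 590δ − 573.41 = 0.
δ = (−590 + √(590² + 4·70·573.41)) / (2·70) = (−590 + √508654.80) / 140 ≈ 0.8800.

δ ≈ 0.8800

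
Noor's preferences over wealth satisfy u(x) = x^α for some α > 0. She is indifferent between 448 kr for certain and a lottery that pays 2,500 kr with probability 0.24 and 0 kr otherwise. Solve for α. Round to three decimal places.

EU(lottery) = 0.24·2500^α + 0.76·0 = 0.24·2500^α.
Indifference: 448^α = 0.24·2500^α, so (448/2500)^α = 0.24.
Taking logs: α·ln(448/2500) = ln(0.24), so α = -1.427116 / -1.719253 ≈ 0.830.

α ≈ 0.830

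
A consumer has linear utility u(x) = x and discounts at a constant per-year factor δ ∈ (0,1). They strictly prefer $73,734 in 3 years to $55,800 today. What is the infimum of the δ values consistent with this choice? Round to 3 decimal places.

δ > 0.911

Comparing present values: 55800 < δ^3·73734.
Dividing by 73734: δ^3 > 0.75677. Both sides are positive, so the cube root keeps the direction.
δ > 0.75677^(1/3) = 0.911.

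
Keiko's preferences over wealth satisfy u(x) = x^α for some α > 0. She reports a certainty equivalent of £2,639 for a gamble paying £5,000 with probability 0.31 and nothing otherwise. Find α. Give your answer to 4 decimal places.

The lottery's expected utility is 0.31·u(5000) + 0.69·u(0) = 0.31·5000^α (since u(0) = 0 for α > 0).
Equating: 2639^α = 0.31·5000^α, i.e. 0.5278^α = 0.31.
Take logs: α = ln 0.31 / ln(2639/5000) ≈ 1.832729.

α ≈ 1.8327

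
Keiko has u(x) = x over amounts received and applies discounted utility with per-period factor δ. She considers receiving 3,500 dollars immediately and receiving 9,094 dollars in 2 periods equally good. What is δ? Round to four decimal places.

Equating discounted utilities: u(3500) = δ^2·u(9094) ⇒ δ^2 = u(3500)/u(9094).
With u(x) = x: δ^2 = 3500/9094 = 0.38487.
Taking the square root: δ = 0.38487^(1/2) ≈ 0.6204.

δ ≈ 0.6204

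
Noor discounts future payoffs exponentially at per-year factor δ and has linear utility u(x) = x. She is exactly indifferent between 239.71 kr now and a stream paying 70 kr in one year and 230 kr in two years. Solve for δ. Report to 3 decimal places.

δ ≈ 0.880

Equating present values: 239.71 = 70δ + 230δ².
That is, 230δ² + 70δ − 239.71 = 0, a quadratic in δ.
The positive root is δ = [−70 + √(70² + 4·230·239.71)] / (2·230) = (−70 + 474.798)/460 ≈ 0.880.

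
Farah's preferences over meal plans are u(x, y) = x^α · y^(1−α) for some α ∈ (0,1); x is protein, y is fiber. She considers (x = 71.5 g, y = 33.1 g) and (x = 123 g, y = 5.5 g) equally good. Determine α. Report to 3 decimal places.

α ≈ 0.768

Set the two utilities equal: 71.5^α·33.1^(1−α) = 123^α·5.5^(1−α).
(71.5/123)^α = (5.5/33.1)^(1−α); take logs: α·ln(71.5/123) = (1−α)·ln(5.5/33.1), i.e. α·-0.542487 = (1−α)·-1.794785.
With A = -0.542487 and B = -1.794785: α·A = (1−α)·B, so α = B/(A+B) = -1.794785/-2.337272 ≈ 0.768.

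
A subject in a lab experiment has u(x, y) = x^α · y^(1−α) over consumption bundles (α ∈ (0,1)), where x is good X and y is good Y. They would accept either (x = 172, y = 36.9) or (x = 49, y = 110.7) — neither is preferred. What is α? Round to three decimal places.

α ≈ 0.467

Set the two utilities equal: 172^α·36.9^(1−α) = 49^α·110.7^(1−α).
Taking logs: α·ln 172 + (1−α)·ln 36.9 = α·ln 49 + (1−α)·ln 110.7, i.e. α·1.255674 = (1−α)·1.098612.
With A = 1.255674 and B = 1.098612: α·A = (1−α)·B, so α = B/(A+B) = 1.098612/2.354286 ≈ 0.467.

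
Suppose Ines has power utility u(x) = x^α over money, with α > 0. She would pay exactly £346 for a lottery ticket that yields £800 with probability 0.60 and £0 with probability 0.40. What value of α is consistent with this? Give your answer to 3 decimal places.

α ≈ 0.609

Since u(0) = 0, the lottery's EU is 0.60·800^α.
Indifference: 346^α = 0.60·800^α, so (346/800)^α = 0.60.
Take logs: α = ln 0.60 / ln(346/800) ≈ 0.60945.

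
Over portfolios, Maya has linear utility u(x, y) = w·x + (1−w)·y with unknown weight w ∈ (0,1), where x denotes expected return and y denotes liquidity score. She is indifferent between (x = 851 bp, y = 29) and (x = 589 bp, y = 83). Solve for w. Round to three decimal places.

u(851,29) = u(589,83) means w·851 + (1−w)·29 = w·589 + (1−w)·83.
w·(851−589) = (1−w)·(83−29), i.e. w·262 = (1−w)·54.
So w/(1−w) = 54/262 = 0.2061, giving w = 54/(262+54) = 0.171.

w = 0.171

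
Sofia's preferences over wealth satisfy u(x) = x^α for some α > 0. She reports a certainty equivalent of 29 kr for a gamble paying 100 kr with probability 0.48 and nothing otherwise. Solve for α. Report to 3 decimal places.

α ≈ 0.593

The lottery's expected utility is 0.48·u(100) + 0.52·u(0) = 0.48·100^α (since u(0) = 0 for α > 0).
Equating: 29^α = 0.48·100^α, i.e. 0.2900^α = 0.48.
Taking logs: α·ln(29/100) = ln(0.48), so α = -0.733969 / -1.237874 ≈ 0.593.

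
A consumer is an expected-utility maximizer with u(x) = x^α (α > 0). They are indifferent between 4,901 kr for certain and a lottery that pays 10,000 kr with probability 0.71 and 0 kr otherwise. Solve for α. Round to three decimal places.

α ≈ 0.480

The lottery's expected utility is 0.71·u(10000) + 0.29·u(0) = 0.71·10000^α (since u(0) = 0 for α > 0).
Equating: 4901^α = 0.71·10000^α, i.e. 0.4901^α = 0.71.
α = ln(0.71) / ln(4901/10000) = -0.342490/-0.713146 ≈ 0.480.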